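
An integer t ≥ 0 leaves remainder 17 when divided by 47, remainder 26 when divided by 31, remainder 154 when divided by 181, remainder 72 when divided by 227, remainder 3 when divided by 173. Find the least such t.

The moduli are pairwise coprime; N = 47·31·181·227·173 = 10356430307.
N/47 = 220349581; 220349581 ≡ 45 (mod 47); 45·23 ≡ 1, so inverse 23.
N/31 = 334078397; 334078397 ≡ 15 (mod 31); 15·29 ≡ 1, so inverse 29.
N/181 = 57217847; 57217847 ≡ 127 (mod 181); 127·124 ≡ 1, so inverse 124.
N/227 = 45623041; 45623041 ≡ 127 (mod 227); 127·143 ≡ 1, so inverse 143.
N/173 = 59863759; 59863759 ≡ 50 (mod 173); 50·45 ≡ 1, so inverse 45.
t ≡ 17·220349581·23 + 26·334078397·29 + 154·57217847·124 + 72·45623041·143 + 3·59863759·45 = 1908500241422.
1908500241422 mod 10356430307 = 2917064934.

2917064934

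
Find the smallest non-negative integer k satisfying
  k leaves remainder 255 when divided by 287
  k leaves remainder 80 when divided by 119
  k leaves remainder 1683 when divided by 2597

gcd(287, 119) = 7 and 7 | (80 − 255), so the pair is consistent; merging gives k ≡ 3412 (mod 4879), where 4879 = lcm(287, 119).
gcd(4879, 2597) = 7 and 7 | (1683 − 3412), so the pair is consistent; merging gives k ≡ 1759852 (mod 1810109), where 1810109 = lcm(4879, 2597).
The solution is unique modulo lcm(287, 119, 2597) = 1810109.

1759852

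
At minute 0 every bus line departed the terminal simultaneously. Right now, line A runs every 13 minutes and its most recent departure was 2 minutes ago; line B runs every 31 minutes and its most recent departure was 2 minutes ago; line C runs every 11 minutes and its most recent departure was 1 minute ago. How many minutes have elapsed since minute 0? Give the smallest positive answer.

1211

Combine the congruences pairwise.
From t ≡ 2 (mod 13) write t = 2 + 13s. Substituting into t ≡ 2 (mod 31) gives 13s ≡ 0 (mod 31), and since 13⁻¹ ≡ 12 (mod 31), s ≡ 0. Hence t ≡ 2 + 13·0 = 2 (mod 403).
From t ≡ 2 (mod 403) write t = 2 + 403s. Substituting into t ≡ 1 (mod 11) gives 403s ≡ 10 (mod 11), and since 7⁻¹ ≡ 8 (mod 11), s ≡ 3. Hence t ≡ 2 + 403·3 = 1211 (mod 4433).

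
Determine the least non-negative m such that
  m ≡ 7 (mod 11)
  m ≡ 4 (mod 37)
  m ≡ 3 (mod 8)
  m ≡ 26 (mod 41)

103715

The moduli are pairwise coprime; N = 11·37·8·41 = 133496.
N/11 = 12136; 12136 ≡ 3 (mod 11); 3·4 ≡ 1, so inverse 4.
N/37 = 3608; 3608 ≡ 19 (mod 37); 19·2 ≡ 1, so inverse 2.
N/8 = 16687; 16687 ≡ 7 (mod 8); 7·7 ≡ 1, so inverse 7.
N/41 = 3256; 3256 ≡ 17 (mod 41); 17·29 ≡ 1, so inverse 29.
m ≡ 7·12136·4 + 4·3608·2 + 3·16687·7 + 26·3256·29 = 3174123.
3174123 mod 133496 = 103715.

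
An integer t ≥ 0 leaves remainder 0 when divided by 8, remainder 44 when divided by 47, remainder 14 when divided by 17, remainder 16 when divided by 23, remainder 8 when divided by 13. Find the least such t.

The moduli are pairwise coprime; N = 8·47·17·23·13 = 1911208.
N/8 = 238901; 238901 ≡ 5 (mod 8); 5·5 ≡ 1, so inverse 5.
N/47 = 40664; 40664 ≡ 9 (mod 47); 9·21 ≡ 1, so inverse 21.
N/17 = 112424; 112424 ≡ 3 (mod 17); 3·6 ≡ 1, so inverse 6.
N/23 = 83096; 83096 ≡ 20 (mod 23); 20·15 ≡ 1, so inverse 15.
N/13 = 147016; 147016 ≡ 12 (mod 13); 12·12 ≡ 1, so inverse 12.
t ≡ 0·238901·5 + 44·40664·21 + 14·112424·6 + 16·83096·15 + 8·147016·12 = 81073728.
81073728 mod 1911208 = 802992.

802992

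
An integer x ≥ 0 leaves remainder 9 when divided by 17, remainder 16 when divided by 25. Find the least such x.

From x ≡ 9 (mod 17) write x = 9 + 17t. Substituting into x ≡ 16 (mod 25) gives 17t ≡ 7 (mod 25), and since 17⁻¹ ≡ 3 (mod 25), t ≡ 21. Hence x ≡ 9 + 17·21 = 366 (mod 425).

366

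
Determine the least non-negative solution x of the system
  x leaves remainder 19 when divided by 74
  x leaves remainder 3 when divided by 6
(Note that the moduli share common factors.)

gcd(74, 6) = 2 and 2 | (3 − 19), so the pair is consistent; merging gives x ≡ 93 (mod 222), where 222 = lcm(74, 6).
The solution is unique modulo lcm(74, 6) = 222.

93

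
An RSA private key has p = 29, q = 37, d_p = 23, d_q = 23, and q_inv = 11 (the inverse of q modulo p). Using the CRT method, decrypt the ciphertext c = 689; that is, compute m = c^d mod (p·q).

m₁ = c^(d_p) mod p: c ≡ 22 (mod 29), and 22^23 mod 29 = 9.
m₂ = c^(d_q) mod q: c ≡ 23 (mod 37), and 23^23 mod 37 = 29.
h = q_inv·(m₁ − m₂) mod p = 11·(9 − 29) mod 29 = 12.
m = m₂ + h·q = 29 + 12·37 = 473.

473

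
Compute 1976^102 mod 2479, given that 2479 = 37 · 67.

159

Mod 37: 1976 ≡ 15; by Fermat, exponent reduces to 102 mod 36 = 30; 15^30 ≡ 11 (mod 37).
Mod 67: 1976 ≡ 33; by Fermat, exponent reduces to 102 mod 66 = 36; 33^36 ≡ 25 (mod 67).
Combine by CRT: x ≡ 11 (mod 37), x ≡ 25 (mod 67) ⇒ x ≡ 159 (mod 2479).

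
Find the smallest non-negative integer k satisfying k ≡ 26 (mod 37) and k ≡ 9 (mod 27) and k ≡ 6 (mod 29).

9054

From k ≡ 26 (mod 37) write k = 26 + 37t. Substituting into k ≡ 9 (mod 27) gives 37t ≡ 10 (mod 27), and since 10⁻¹ ≡ 19 (mod 27), t ≡ 1. Hence k ≡ 26 + 37·1 = 63 (mod 999).
From k ≡ 63 (mod 999) write k = 63 + 999t. Substituting into k ≡ 6 (mod 29) gives 999t ≡ 1 (mod 29), and since 13⁻¹ ≡ 9 (mod 29), t ≡ 9. Hence k ≡ 63 + 999·9 = 9054 (mod 28971).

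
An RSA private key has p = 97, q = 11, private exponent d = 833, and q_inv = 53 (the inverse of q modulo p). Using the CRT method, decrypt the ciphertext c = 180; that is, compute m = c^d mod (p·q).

d_p = d mod (p−1) = 833 mod 96 = 65; d_q = d mod (q−1) = 3.
m₁ = c^(d_p) mod p: c ≡ 83 (mod 97), and 83^65 mod 97 = 92.
m₂ = c^(d_q) mod q: c ≡ 4 (mod 11), and 4^3 mod 11 = 9.
h = q_inv·(m₁ − m₂) mod p = 53·(92 − 9) mod 97 = 34.
m = m₂ + h·q = 9 + 34·11 = 383.

383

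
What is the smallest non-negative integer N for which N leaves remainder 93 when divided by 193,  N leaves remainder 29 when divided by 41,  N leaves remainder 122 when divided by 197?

The moduli are pairwise coprime; M = 193·41·197 = 1558861.
M/193 = 8077; 8077 ≡ 164 (mod 193); 164·173 ≡ 1, so inverse 173.
M/41 = 38021; 38021 ≡ 14 (mod 41); 14·3 ≡ 1, so inverse 3.
M/197 = 7913; 7913 ≡ 33 (mod 197); 33·6 ≡ 1, so inverse 6.
N ≡ 93·8077·173 + 29·38021·3 + 122·7913·6 = 139050996.
139050996 mod 1558861 = 312367.

312367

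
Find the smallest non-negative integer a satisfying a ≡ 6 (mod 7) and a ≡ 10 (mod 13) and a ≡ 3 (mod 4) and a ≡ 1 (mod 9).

1063

The moduli are pairwise coprime; N = 7·13·4·9 = 3276.
N/7 = 468; 468 ≡ 6 (mod 7); 6·6 ≡ 1, so inverse 6.
N/13 = 252; 252 ≡ 5 (mod 13); 5·8 ≡ 1, so inverse 8.
N/4 = 819; 819 ≡ 3 (mod 4); 3·3 ≡ 1, so inverse 3.
N/9 = 364; 364 ≡ 4 (mod 9); 4·7 ≡ 1, so inverse 7.
a ≡ 6·468·6 + 10·252·8 + 3·819·3 + 1·364·7 = 46927.
46927 mod 3276 = 1063.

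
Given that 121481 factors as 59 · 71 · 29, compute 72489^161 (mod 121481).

97742

Mod 59: 72489 ≡ 37; by Fermat, exponent reduces to 161 mod 58 = 45; 37^45 ≡ 38 (mod 59).
Mod 71: 72489 ≡ 69; by Fermat, exponent reduces to 161 mod 70 = 21; 69^21 ≡ 46 (mod 71).
Mod 29: 72489 ≡ 18; by Fermat, exponent reduces to 161 mod 28 = 21; 18^21 ≡ 12 (mod 29).
Combine by CRT: x ≡ 38 (mod 59), x ≡ 46 (mod 71), x ≡ 12 (mod 29) ⇒ x ≡ 97742 (mod 121481).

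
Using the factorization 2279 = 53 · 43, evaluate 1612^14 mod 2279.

Mod 53: 1612 ≡ 22; 22^14 ≡ 29 (mod 53).
Mod 43: 1612 ≡ 21; 21^14 ≡ 1 (mod 43).
Combine by CRT: x ≡ 29 (mod 53), x ≡ 1 (mod 43) ⇒ x ≡ 1248 (mod 2279).

1248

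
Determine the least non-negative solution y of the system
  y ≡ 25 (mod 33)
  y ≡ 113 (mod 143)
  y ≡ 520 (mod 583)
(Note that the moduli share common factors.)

Combine the congruences pairwise.
gcd(33, 143) = 11 and 11 | (113 − 25), so the pair is consistent; merging gives y ≡ 256 (mod 429), where 429 = lcm(33, 143).
gcd(429, 583) = 11 and 11 | (520 − 256), so the pair is consistent; merging gives y ≡ 9265 (mod 22737), where 22737 = lcm(429, 583).
The solution is unique modulo lcm(33, 143, 583) = 22737.

9265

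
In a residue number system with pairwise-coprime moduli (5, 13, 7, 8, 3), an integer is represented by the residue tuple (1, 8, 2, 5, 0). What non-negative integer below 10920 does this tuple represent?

Combine the congruences pairwise.
From x ≡ 1 (mod 5) write x = 1 + 5t. Substituting into x ≡ 8 (mod 13) gives 5t ≡ 7 (mod 13), and since 5⁻¹ ≡ 8 (mod 13), t ≡ 4. Hence x ≡ 1 + 5·4 = 21 (mod 65).
From x ≡ 21 (mod 65) write x = 21 + 65t. Substituting into x ≡ 2 (mod 7) gives 65t ≡ 2 (mod 7), and since 2⁻¹ ≡ 4 (mod 7), t ≡ 1. Hence x ≡ 21 + 65·1 = 86 (mod 455).
From x ≡ 86 (mod 455) write x = 86 + 455t. Substituting into x ≡ 5 (mod 8) gives 455t ≡ 7 (mod 8), and since 7⁻¹ ≡ 7 (mod 8), t ≡ 1. Hence x ≡ 86 + 455·1 = 541 (mod 3640).
From x ≡ 541 (mod 3640) write x = 541 + 3640t. Substituting into x ≡ 0 (mod 3) gives 3640t ≡ 2 (mod 3), and since 1⁻¹ ≡ 1 (mod 3), t ≡ 2. Hence x ≡ 541 + 3640·2 = 7821 (mod 10920).

7821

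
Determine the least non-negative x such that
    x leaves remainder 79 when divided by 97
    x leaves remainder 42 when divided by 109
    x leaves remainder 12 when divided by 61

From x ≡ 79 (mod 97) write x = 79 + 97t. Substituting into x ≡ 42 (mod 109) gives 97t ≡ 72 (mod 109), and since 97⁻¹ ≡ 9 (mod 109), t ≡ 103. Hence x ≡ 79 + 97·103 = 10070 (mod 10573).
From x ≡ 10070 (mod 10573) write x = 10070 + 10573t. Substituting into x ≡ 12 (mod 61) gives 10573t ≡ 7 (mod 61), and since 20⁻¹ ≡ 58 (mod 61), t ≡ 40. Hence x ≡ 10070 + 10573·40 = 432990 (mod 644953).

432990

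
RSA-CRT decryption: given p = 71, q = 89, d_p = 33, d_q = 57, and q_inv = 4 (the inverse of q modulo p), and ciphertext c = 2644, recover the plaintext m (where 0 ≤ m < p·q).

3280

m₁ = c^(d_p) mod p: c ≡ 17 (mod 71), and 17^33 mod 71 = 14.
m₂ = c^(d_q) mod q: c ≡ 63 (mod 89), and 63^57 mod 89 = 76.
h = q_inv·(m₁ − m₂) mod p = 4·(14 − 76) mod 71 = 36.
m = m₂ + h·q = 76 + 36·89 = 3280.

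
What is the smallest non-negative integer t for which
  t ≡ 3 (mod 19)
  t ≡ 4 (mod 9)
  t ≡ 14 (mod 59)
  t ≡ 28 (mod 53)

13702

The moduli are pairwise coprime; N = 19·9·59·53 = 534717.
N/19 = 28143; 28143 ≡ 4 (mod 19); 4·5 ≡ 1, so inverse 5.
N/9 = 59413; 59413 ≡ 4 (mod 9); 4·7 ≡ 1, so inverse 7.
N/59 = 9063; 9063 ≡ 36 (mod 59); 36·41 ≡ 1, so inverse 41.
N/53 = 10089; 10089 ≡ 19 (mod 53); 19·14 ≡ 1, so inverse 14.
t ≡ 3·28143·5 + 4·59413·7 + 14·9063·41 + 28·10089·14 = 11242759.
11242759 mod 534717 = 13702.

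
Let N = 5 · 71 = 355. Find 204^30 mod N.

321

Mod 5: 204 ≡ 4; by Fermat, exponent reduces to 30 mod 4 = 2; 4^2 ≡ 1 (mod 5).
Mod 71: 204 ≡ 62; 62^30 ≡ 37 (mod 71).
Combine by CRT: x ≡ 1 (mod 5), x ≡ 37 (mod 71) ⇒ x ≡ 321 (mod 355).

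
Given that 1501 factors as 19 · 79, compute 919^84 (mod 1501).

1274

Mod 19: 919 ≡ 7; by Fermat, exponent reduces to 84 mod 18 = 12; 7^12 ≡ 1 (mod 19).
Mod 79: 919 ≡ 50; by Fermat, exponent reduces to 84 mod 78 = 6; 50^6 ≡ 10 (mod 79).
Combine by CRT: x ≡ 1 (mod 19), x ≡ 10 (mod 79) ⇒ x ≡ 1274 (mod 1501).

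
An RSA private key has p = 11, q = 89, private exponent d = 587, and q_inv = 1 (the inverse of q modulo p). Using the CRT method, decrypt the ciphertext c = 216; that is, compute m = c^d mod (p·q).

6

d_p = d mod (p−1) = 587 mod 10 = 7; d_q = d mod (q−1) = 59.
m₁ = c^(d_p) mod p: c ≡ 7 (mod 11), and 7^7 mod 11 = 6.
m₂ = c^(d_q) mod q: c ≡ 38 (mod 89), and 38^59 mod 89 = 6.
h = q_inv·(m₁ − m₂) mod p = 1·(6 − 6) mod 11 = 0.
m = m₂ + h·q = 6 + 0·89 = 6.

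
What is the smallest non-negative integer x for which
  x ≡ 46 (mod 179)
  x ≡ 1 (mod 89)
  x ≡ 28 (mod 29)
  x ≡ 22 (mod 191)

Combine the congruences pairwise.
From x ≡ 46 (mod 179) write x = 46 + 179t. Substituting into x ≡ 1 (mod 89) gives 179t ≡ 44 (mod 89), and since 1⁻¹ ≡ 1 (mod 89), t ≡ 44. Hence x ≡ 46 + 179·44 = 7922 (mod 15931).
From x ≡ 7922 (mod 15931) write x = 7922 + 15931t. Substituting into x ≡ 28 (mod 29) gives 15931t ≡ 23 (mod 29), and since 10⁻¹ ≡ 3 (mod 29), t ≡ 11. Hence x ≡ 7922 + 15931·11 = 183163 (mod 461999).
From x ≡ 183163 (mod 461999) write x = 183163 + 461999t. Substituting into x ≡ 22 (mod 191) gives 461999t ≡ 28 (mod 191), and since 161⁻¹ ≡ 70 (mod 191), t ≡ 50. Hence x ≡ 183163 + 461999·50 = 23283113 (mod 88241809).

23283113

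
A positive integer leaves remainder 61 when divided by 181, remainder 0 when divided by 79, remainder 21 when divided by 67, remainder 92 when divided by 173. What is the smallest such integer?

97998710

The moduli are pairwise coprime; N = 181·79·67·173 = 165739709.
N/181 = 915689; 915689 ≡ 10 (mod 181); 10·163 ≡ 1, so inverse 163.
N/79 = 2097971; 2097971 ≡ 47 (mod 79); 47·37 ≡ 1, so inverse 37.
N/67 = 2473727; 2473727 ≡ 20 (mod 67); 20·57 ≡ 1, so inverse 57.
N/173 = 958033; 958033 ≡ 132 (mod 173); 132·135 ≡ 1, so inverse 135.
t ≡ 61·915689·163 + 0·2097971·37 + 21·2473727·57 + 92·958033·135 = 23964516806.
23964516806 mod 165739709 = 97998710.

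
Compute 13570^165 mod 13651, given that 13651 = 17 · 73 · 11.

Mod 17: 13570 ≡ 4; by Fermat, exponent reduces to 165 mod 16 = 5; 4^5 ≡ 4 (mod 17).
Mod 73: 13570 ≡ 65; by Fermat, exponent reduces to 165 mod 72 = 21; 65^21 ≡ 72 (mod 73).
Mod 11: 13570 ≡ 7; by Fermat, exponent reduces to 165 mod 10 = 5; 7^5 ≡ 10 (mod 11).
Combine by CRT: x ≡ 4 (mod 17), x ≡ 72 (mod 73), x ≡ 10 (mod 11) ⇒ x ≡ 11241 (mod 13651).

11241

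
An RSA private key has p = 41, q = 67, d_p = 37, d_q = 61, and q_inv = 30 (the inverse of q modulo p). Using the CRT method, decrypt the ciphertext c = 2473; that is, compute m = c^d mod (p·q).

m₁ = c^(d_p) mod p: c ≡ 13 (mod 41), and 13^37 mod 41 = 12.
m₂ = c^(d_q) mod q: c ≡ 61 (mod 67), and 61^61 mod 67 = 50.
h = q_inv·(m₁ − m₂) mod p = 30·(12 − 50) mod 41 = 8.
m = m₂ + h·q = 50 + 8·67 = 586.

586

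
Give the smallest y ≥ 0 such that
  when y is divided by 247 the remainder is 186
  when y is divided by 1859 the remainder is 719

gcd(247, 1859) = 13 and 13 | (719 − 186), so the pair is consistent; merging gives y ≡ 24886 (mod 35321), where 35321 = lcm(247, 1859).
The solution is unique modulo lcm(247, 1859) = 35321.

24886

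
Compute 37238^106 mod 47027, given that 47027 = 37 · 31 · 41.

29612

Mod 37: 37238 ≡ 16; by Fermat, exponent reduces to 106 mod 36 = 34; 16^34 ≡ 12 (mod 37).
Mod 31: 37238 ≡ 7; by Fermat, exponent reduces to 106 mod 30 = 16; 7^16 ≡ 7 (mod 31).
Mod 41: 37238 ≡ 10; by Fermat, exponent reduces to 106 mod 40 = 26; 10^26 ≡ 10 (mod 41).
Combine by CRT: x ≡ 12 (mod 37), x ≡ 7 (mod 31), x ≡ 10 (mod 41) ⇒ x ≡ 29612 (mod 47027).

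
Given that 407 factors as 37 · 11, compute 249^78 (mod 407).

Mod 37: 249 ≡ 27; by Fermat, exponent reduces to 78 mod 36 = 6; 27^6 ≡ 1 (mod 37).
Mod 11: 249 ≡ 7; by Fermat, exponent reduces to 78 mod 10 = 8; 7^8 ≡ 9 (mod 11).
Combine by CRT: x ≡ 1 (mod 37), x ≡ 9 (mod 11) ⇒ x ≡ 75 (mod 407).

75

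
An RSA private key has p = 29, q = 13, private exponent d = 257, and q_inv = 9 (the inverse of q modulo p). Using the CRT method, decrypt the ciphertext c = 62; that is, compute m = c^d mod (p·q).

212

d_p = d mod (p−1) = 257 mod 28 = 5; d_q = d mod (q−1) = 5.
m₁ = c^(d_p) mod p: c ≡ 4 (mod 29), and 4^5 mod 29 = 9.
m₂ = c^(d_q) mod q: c ≡ 10 (mod 13), and 10^5 mod 13 = 4.
h = q_inv·(m₁ − m₂) mod p = 9·(9 − 4) mod 29 = 16.
m = m₂ + h·q = 4 + 16·13 = 212.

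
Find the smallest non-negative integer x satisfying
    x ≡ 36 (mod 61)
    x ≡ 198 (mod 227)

11321

Combine the congruences pairwise.
From x ≡ 36 (mod 61) write x = 36 + 61t. Substituting into x ≡ 198 (mod 227) gives 61t ≡ 162 (mod 227), and since 61⁻¹ ≡ 67 (mod 227), t ≡ 185. Hence x ≡ 36 + 61·185 = 11321 (mod 13847).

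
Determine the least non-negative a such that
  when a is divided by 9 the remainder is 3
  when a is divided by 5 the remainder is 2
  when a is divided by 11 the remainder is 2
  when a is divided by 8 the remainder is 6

From a ≡ 3 (mod 9) write a = 3 + 9t. Substituting into a ≡ 2 (mod 5) gives 9t ≡ 4 (mod 5), and since 4⁻¹ ≡ 4 (mod 5), t ≡ 1. Hence a ≡ 3 + 9·1 = 12 (mod 45).
From a ≡ 12 (mod 45) write a = 12 + 45t. Substituting into a ≡ 2 (mod 11) gives 45t ≡ 1 (mod 11), and since 1⁻¹ ≡ 1 (mod 11), t ≡ 1. Hence a ≡ 12 + 45·1 = 57 (mod 495).
From a ≡ 57 (mod 495) write a = 57 + 495t. Substituting into a ≡ 6 (mod 8) gives 495t ≡ 5 (mod 8), and since 7⁻¹ ≡ 7 (mod 8), t ≡ 3. Hence a ≡ 57 + 495·3 = 1542 (mod 3960).

1542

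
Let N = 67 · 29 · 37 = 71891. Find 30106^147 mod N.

62726

Mod 67: 30106 ≡ 23; by Fermat, exponent reduces to 147 mod 66 = 15; 23^15 ≡ 14 (mod 67).
Mod 29: 30106 ≡ 4; by Fermat, exponent reduces to 147 mod 28 = 7; 4^7 ≡ 28 (mod 29).
Mod 37: 30106 ≡ 25; by Fermat, exponent reduces to 147 mod 36 = 3; 25^3 ≡ 11 (mod 37).
Combine by CRT: x ≡ 14 (mod 67), x ≡ 28 (mod 29), x ≡ 11 (mod 37) ⇒ x ≡ 62726 (mod 71891).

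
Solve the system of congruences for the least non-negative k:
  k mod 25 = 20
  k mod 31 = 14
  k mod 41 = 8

31045

From k ≡ 20 (mod 25) write k = 20 + 25t. Substituting into k ≡ 14 (mod 31) gives 25t ≡ 25 (mod 31), and since 25⁻¹ ≡ 5 (mod 31), t ≡ 1. Hence k ≡ 20 + 25·1 = 45 (mod 775).
From k ≡ 45 (mod 775) write k = 45 + 775t. Substituting into k ≡ 8 (mod 41) gives 775t ≡ 4 (mod 41), and since 37⁻¹ ≡ 10 (mod 41), t ≡ 40. Hence k ≡ 45 + 775·40 = 31045 (mod 31775).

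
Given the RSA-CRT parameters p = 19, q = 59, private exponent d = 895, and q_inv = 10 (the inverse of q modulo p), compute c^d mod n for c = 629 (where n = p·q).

155

d_p = d mod (p−1) = 895 mod 18 = 13; d_q = d mod (q−1) = 25.
m₁ = c^(d_p) mod p: c ≡ 2 (mod 19), and 2^13 mod 19 = 3.
m₂ = c^(d_q) mod q: c ≡ 39 (mod 59), and 39^25 mod 59 = 37.
h = q_inv·(m₁ − m₂) mod p = 10·(3 − 37) mod 19 = 2.
m = m₂ + h·q = 37 + 2·59 = 155.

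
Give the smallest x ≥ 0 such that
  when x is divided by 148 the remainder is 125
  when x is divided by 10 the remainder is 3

273

gcd(148, 10) = 2 and 2 | (3 − 125), so the pair is consistent; merging gives x ≡ 273 (mod 740), where 740 = lcm(148, 10).
The solution is unique modulo lcm(148, 10) = 740.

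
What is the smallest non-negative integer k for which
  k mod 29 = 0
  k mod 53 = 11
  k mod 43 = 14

11194

The moduli are pairwise coprime; N = 29·53·43 = 66091.
N/29 = 2279; 2279 ≡ 17 (mod 29); 17·12 ≡ 1, so inverse 12.
N/53 = 1247; 1247 ≡ 28 (mod 53); 28·36 ≡ 1, so inverse 36.
N/43 = 1537; 1537 ≡ 32 (mod 43); 32·39 ≡ 1, so inverse 39.
k ≡ 0·2279·12 + 11·1247·36 + 14·1537·39 = 1333014.
1333014 mod 66091 = 11194.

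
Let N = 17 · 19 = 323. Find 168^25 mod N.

Mod 17: 168 ≡ 15; by Fermat, exponent reduces to 25 mod 16 = 9; 15^9 ≡ 15 (mod 17).
Mod 19: 168 ≡ 16; by Fermat, exponent reduces to 25 mod 18 = 7; 16^7 ≡ 17 (mod 19).
Combine by CRT: x ≡ 15 (mod 17), x ≡ 17 (mod 19) ⇒ x ≡ 321 (mod 323).

321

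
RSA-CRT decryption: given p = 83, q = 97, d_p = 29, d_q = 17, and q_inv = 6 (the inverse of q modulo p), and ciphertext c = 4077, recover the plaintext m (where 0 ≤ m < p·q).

m₁ = c^(d_p) mod p: c ≡ 10 (mod 83), and 10^29 mod 83 = 12.
m₂ = c^(d_q) mod q: c ≡ 3 (mod 97), and 3^17 mod 97 = 86.
h = q_inv·(m₁ − m₂) mod p = 6·(12 − 86) mod 83 = 54.
m = m₂ + h·q = 86 + 54·97 = 5324.

5324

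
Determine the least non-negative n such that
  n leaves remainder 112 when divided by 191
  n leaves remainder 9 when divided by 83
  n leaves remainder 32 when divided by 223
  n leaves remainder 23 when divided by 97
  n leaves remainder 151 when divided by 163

14970013224

The moduli are pairwise coprime; M = 191·83·223·97·163 = 55895347609.
M/191 = 292645799; 292645799 ≡ 183 (mod 191); 183·167 ≡ 1, so inverse 167.
M/83 = 673437923; 673437923 ≡ 76 (mod 83); 76·71 ≡ 1, so inverse 71.
M/223 = 250651783; 250651783 ≡ 6 (mod 223); 6·186 ≡ 1, so inverse 186.
M/97 = 576240697; 576240697 ≡ 72 (mod 97); 72·31 ≡ 1, so inverse 31.
M/163 = 342916243; 342916243 ≡ 103 (mod 163); 103·19 ≡ 1, so inverse 19.
n ≡ 112·292645799·167 + 9·673437923·71 + 32·250651783·186 + 23·576240697·31 + 151·342916243·19 = 8790539587837.
8790539587837 mod 55895347609 = 14970013224.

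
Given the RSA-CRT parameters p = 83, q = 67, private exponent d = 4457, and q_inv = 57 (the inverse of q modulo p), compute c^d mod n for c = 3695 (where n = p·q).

d_p = d mod (p−1) = 4457 mod 82 = 29; d_q = d mod (q−1) = 35.
m₁ = c^(d_p) mod p: c ≡ 43 (mod 83), and 43^29 mod 83 = 14.
m₂ = c^(d_q) mod q: c ≡ 10 (mod 67), and 10^35 mod 67 = 33.
h = q_inv·(m₁ − m₂) mod p = 57·(14 − 33) mod 83 = 79.
m = m₂ + h·q = 33 + 79·67 = 5326.

5326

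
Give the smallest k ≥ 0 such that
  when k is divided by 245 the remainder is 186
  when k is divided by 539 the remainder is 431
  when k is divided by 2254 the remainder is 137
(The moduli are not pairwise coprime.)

gcd(245, 539) = 49 and 49 | (431 − 186), so the pair is consistent; merging gives k ≡ 431 (mod 2695), where 2695 = lcm(245, 539).
gcd(2695, 2254) = 49 and 49 | (137 − 431), so the pair is consistent; merging gives k ≡ 81281 (mod 123970), where 123970 = lcm(2695, 2254).
The solution is unique modulo lcm(245, 539, 2254) = 123970.

81281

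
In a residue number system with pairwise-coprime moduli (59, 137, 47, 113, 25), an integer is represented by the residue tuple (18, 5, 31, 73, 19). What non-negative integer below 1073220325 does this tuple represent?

The moduli are pairwise coprime; N = 59·137·47·113·25 = 1073220325.
N/59 = 18190175; 18190175 ≡ 3 (mod 59); 3·20 ≡ 1, so inverse 20.
N/137 = 7833725; 7833725 ≡ 65 (mod 137); 65·78 ≡ 1, so inverse 78.
N/47 = 22834475; 22834475 ≡ 42 (mod 47); 42·28 ≡ 1, so inverse 28.
N/113 = 9497525; 9497525 ≡ 101 (mod 113); 101·47 ≡ 1, so inverse 47.
N/25 = 42928813; 42928813 ≡ 13 (mod 25); 13·2 ≡ 1, so inverse 2.
x ≡ 18·18190175·20 + 5·7833725·78 + 31·22834475·28 + 73·9497525·47 + 19·42928813·2 = 63641243219.
63641243219 mod 1073220325 = 321244044.

321244044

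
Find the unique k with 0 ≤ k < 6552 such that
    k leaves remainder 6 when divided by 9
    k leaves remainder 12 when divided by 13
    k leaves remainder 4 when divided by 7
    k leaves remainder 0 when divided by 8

4848

The moduli are pairwise coprime; N = 9·13·7·8 = 6552.
N/9 = 728; 728 ≡ 8 (mod 9); 8·8 ≡ 1, so inverse 8.
N/13 = 504; 504 ≡ 10 (mod 13); 10·4 ≡ 1, so inverse 4.
N/7 = 936; 936 ≡ 5 (mod 7); 5·3 ≡ 1, so inverse 3.
N/8 = 819; 819 ≡ 3 (mod 8); 3·3 ≡ 1, so inverse 3.
k ≡ 6·728·8 + 12·504·4 + 4·936·3 + 0·819·3 = 70368.
70368 mod 6552 = 4848.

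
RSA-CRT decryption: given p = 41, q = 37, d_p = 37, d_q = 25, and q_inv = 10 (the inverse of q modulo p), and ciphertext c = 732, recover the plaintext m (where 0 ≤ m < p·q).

436

m₁ = c^(d_p) mod p: c ≡ 35 (mod 41), and 35^37 mod 41 = 26.
m₂ = c^(d_q) mod q: c ≡ 29 (mod 37), and 29^25 mod 37 = 29.
h = q_inv·(m₁ − m₂) mod p = 10·(26 − 29) mod 41 = 11.
m = m₂ + h·q = 29 + 11·37 = 436.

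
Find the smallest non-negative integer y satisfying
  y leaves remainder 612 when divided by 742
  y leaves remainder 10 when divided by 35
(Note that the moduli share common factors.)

3580

gcd(742, 35) = 7 and 7 | (10 − 612), so the pair is consistent; merging gives y ≡ 3580 (mod 3710), where 3710 = lcm(742, 35).
The solution is unique modulo lcm(742, 35) = 3710.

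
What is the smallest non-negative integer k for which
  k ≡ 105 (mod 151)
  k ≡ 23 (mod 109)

From k ≡ 105 (mod 151) write k = 105 + 151t. Substituting into k ≡ 23 (mod 109) gives 151t ≡ 27 (mod 109), and since 42⁻¹ ≡ 13 (mod 109), t ≡ 24. Hence k ≡ 105 + 151·24 = 3729 (mod 16459).

3729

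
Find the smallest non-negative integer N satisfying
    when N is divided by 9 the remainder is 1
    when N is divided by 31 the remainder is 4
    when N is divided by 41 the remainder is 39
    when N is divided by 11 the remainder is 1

121276

The moduli are pairwise coprime; M = 9·31·41·11 = 125829.
M/9 = 13981; 13981 ≡ 4 (mod 9); 4·7 ≡ 1, so inverse 7.
M/31 = 4059; 4059 ≡ 29 (mod 31); 29·15 ≡ 1, so inverse 15.
M/41 = 3069; 3069 ≡ 35 (mod 41); 35·34 ≡ 1, so inverse 34.
M/11 = 11439; 11439 ≡ 10 (mod 11); 10·10 ≡ 1, so inverse 10.
N ≡ 1·13981·7 + 4·4059·15 + 39·3069·34 + 1·11439·10 = 4525291.
4525291 mod 125829 = 121276.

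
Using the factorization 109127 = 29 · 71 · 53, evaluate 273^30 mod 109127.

Mod 29: 273 ≡ 12; by Fermat, exponent reduces to 30 mod 28 = 2; 12^2 ≡ 28 (mod 29).
Mod 71: 273 ≡ 60; 60^30 ≡ 37 (mod 71).
Mod 53: 273 ≡ 8; 8^30 ≡ 38 (mod 53).
Combine by CRT: x ≡ 28 (mod 29), x ≡ 37 (mod 71), x ≡ 38 (mod 53) ⇒ x ≡ 41643 (mod 109127).

41643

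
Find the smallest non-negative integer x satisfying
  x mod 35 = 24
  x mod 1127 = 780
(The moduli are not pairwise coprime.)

gcd(35, 1127) = 7 and 7 | (780 − 24), so the pair is consistent; merging gives x ≡ 3034 (mod 5635), where 5635 = lcm(35, 1127).
The solution is unique modulo lcm(35, 1127) = 5635.

3034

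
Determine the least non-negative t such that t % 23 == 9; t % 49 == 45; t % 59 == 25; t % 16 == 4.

1014884

The moduli are pairwise coprime; N = 23·49·59·16 = 1063888.
N/23 = 46256; 46256 ≡ 3 (mod 23); 3·8 ≡ 1, so inverse 8.
N/49 = 21712; 21712 ≡ 5 (mod 49); 5·10 ≡ 1, so inverse 10.
N/59 = 18032; 18032 ≡ 37 (mod 59); 37·8 ≡ 1, so inverse 8.
N/16 = 66493; 66493 ≡ 13 (mod 16); 13·5 ≡ 1, so inverse 5.
t ≡ 9·46256·8 + 45·21712·10 + 25·18032·8 + 4·66493·5 = 18037092.
18037092 mod 1063888 = 1014884.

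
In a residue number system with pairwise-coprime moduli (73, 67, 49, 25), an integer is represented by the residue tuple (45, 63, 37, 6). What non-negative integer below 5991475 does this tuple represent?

The moduli are pairwise coprime; N = 73·67·49·25 = 5991475.
N/73 = 82075; 82075 ≡ 23 (mod 73); 23·54 ≡ 1, so inverse 54.
N/67 = 89425; 89425 ≡ 47 (mod 67); 47·10 ≡ 1, so inverse 10.
N/49 = 122275; 122275 ≡ 20 (mod 49); 20·27 ≡ 1, so inverse 27.
N/25 = 239659; 239659 ≡ 9 (mod 25); 9·14 ≡ 1, so inverse 14.
x ≡ 45·82075·54 + 63·89425·10 + 37·122275·27 + 6·239659·14 = 398064081.
398064081 mod 5991475 = 2626731.

2626731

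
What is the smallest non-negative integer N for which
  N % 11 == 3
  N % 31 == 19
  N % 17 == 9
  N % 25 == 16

From N ≡ 3 (mod 11) write N = 3 + 11t. Substituting into N ≡ 19 (mod 31) gives 11t ≡ 16 (mod 31), and since 11⁻¹ ≡ 17 (mod 31), t ≡ 24. Hence N ≡ 3 + 11·24 = 267 (mod 341).
From N ≡ 267 (mod 341) write N = 267 + 341t. Substituting into N ≡ 9 (mod 17) gives 341t ≡ 14 (mod 17), and since 1⁻¹ ≡ 1 (mod 17), t ≡ 14. Hence N ≡ 267 + 341·14 = 5041 (mod 5797).
From N ≡ 5041 (mod 5797) write N = 5041 + 5797t. Substituting into N ≡ 16 (mod 25) gives 5797t ≡ 0 (mod 25), and since 22⁻¹ ≡ 8 (mod 25), t ≡ 0. Hence N ≡ 5041 + 5797·0 = 5041 (mod 144925).

5041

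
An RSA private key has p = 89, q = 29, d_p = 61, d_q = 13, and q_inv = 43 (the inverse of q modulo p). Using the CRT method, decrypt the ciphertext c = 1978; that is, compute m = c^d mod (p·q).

m₁ = c^(d_p) mod p: c ≡ 20 (mod 89), and 20^61 mod 89 = 71.
m₂ = c^(d_q) mod q: c ≡ 6 (mod 29), and 6^13 mod 29 = 5.
h = q_inv·(m₁ − m₂) mod p = 43·(71 − 5) mod 89 = 79.
m = m₂ + h·q = 5 + 79·29 = 2296.

2296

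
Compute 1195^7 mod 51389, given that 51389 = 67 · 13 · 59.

20214

Mod 67: 1195 ≡ 56; 56^7 ≡ 47 (mod 67).
Mod 13: 1195 ≡ 12; 12^7 ≡ 12 (mod 13).
Mod 59: 1195 ≡ 15; 15^7 ≡ 36 (mod 59).
Combine by CRT: x ≡ 47 (mod 67), x ≡ 12 (mod 13), x ≡ 36 (mod 59) ⇒ x ≡ 20214 (mod 51389).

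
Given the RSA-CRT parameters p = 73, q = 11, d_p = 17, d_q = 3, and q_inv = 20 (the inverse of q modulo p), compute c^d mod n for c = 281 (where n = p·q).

29

m₁ = c^(d_p) mod p: c ≡ 62 (mod 73), and 62^17 mod 73 = 29.
m₂ = c^(d_q) mod q: c ≡ 6 (mod 11), and 6^3 mod 11 = 7.
h = q_inv·(m₁ − m₂) mod p = 20·(29 − 7) mod 73 = 2.
m = m₂ + h·q = 7 + 2·11 = 29.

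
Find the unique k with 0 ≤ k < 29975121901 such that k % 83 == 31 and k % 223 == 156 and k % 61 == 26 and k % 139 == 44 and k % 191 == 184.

26725313621

From k ≡ 31 (mod 83) write k = 31 + 83t. Substituting into k ≡ 156 (mod 223) gives 83t ≡ 125 (mod 223), and since 83⁻¹ ≡ 43 (mod 223), t ≡ 23. Hence k ≡ 31 + 83·23 = 1940 (mod 18509).
From k ≡ 1940 (mod 18509) write k = 1940 + 18509t. Substituting into k ≡ 26 (mod 61) gives 18509t ≡ 38 (mod 61), and since 26⁻¹ ≡ 54 (mod 61), t ≡ 39. Hence k ≡ 1940 + 18509·39 = 723791 (mod 1129049).
From k ≡ 723791 (mod 1129049) write k = 723791 + 1129049t. Substituting into k ≡ 44 (mod 139) gives 1129049t ≡ 26 (mod 139), and since 91⁻¹ ≡ 55 (mod 139), t ≡ 40. Hence k ≡ 723791 + 1129049·40 = 45885751 (mod 156937811).
From k ≡ 45885751 (mod 156937811) write k = 45885751 + 156937811t. Substituting into k ≡ 184 (mod 191) gives 156937811t ≡ 82 (mod 191), and since 178⁻¹ ≡ 44 (mod 191), t ≡ 170. Hence k ≡ 45885751 + 156937811·170 = 26725313621 (mod 29975121901).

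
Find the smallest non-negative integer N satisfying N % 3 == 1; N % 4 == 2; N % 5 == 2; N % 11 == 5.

82

The moduli are pairwise coprime; M = 3·4·5·11 = 660.
M/3 = 220; 220 ≡ 1 (mod 3), inverse 1.
M/4 = 165; 165 ≡ 1 (mod 4), inverse 1.
M/5 = 132; 132 ≡ 2 (mod 5); 2·3 ≡ 1, so inverse 3.
M/11 = 60; 60 ≡ 5 (mod 11); 5·9 ≡ 1, so inverse 9.
N ≡ 1·220·1 + 2·165·1 + 2·132·3 + 5·60·9 = 4042.
4042 mod 660 = 82.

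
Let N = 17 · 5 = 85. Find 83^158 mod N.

Mod 17: 83 ≡ 15; by Fermat, exponent reduces to 158 mod 16 = 14; 15^14 ≡ 13 (mod 17).
Mod 5: 83 ≡ 3; by Fermat, exponent reduces to 158 mod 4 = 2; 3^2 ≡ 4 (mod 5).
Combine by CRT: x ≡ 13 (mod 17), x ≡ 4 (mod 5) ⇒ x ≡ 64 (mod 85).

64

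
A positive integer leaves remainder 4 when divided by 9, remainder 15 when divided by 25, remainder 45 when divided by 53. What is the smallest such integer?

7465

The moduli are pairwise coprime; N = 9·25·53 = 11925.
N/9 = 1325; 1325 ≡ 2 (mod 9); 2·5 ≡ 1, so inverse 5.
N/25 = 477; 477 ≡ 2 (mod 25); 2·13 ≡ 1, so inverse 13.
N/53 = 225; 225 ≡ 13 (mod 53); 13·49 ≡ 1, so inverse 49.
t ≡ 4·1325·5 + 15·477·13 + 45·225·49 = 615640.
615640 mod 11925 = 7465.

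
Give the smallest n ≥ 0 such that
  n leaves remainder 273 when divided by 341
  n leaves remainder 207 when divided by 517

6411

gcd(341, 517) = 11 and 11 | (207 − 273), so the pair is consistent; merging gives n ≡ 6411 (mod 16027), where 16027 = lcm(341, 517).
The solution is unique modulo lcm(341, 517) = 16027.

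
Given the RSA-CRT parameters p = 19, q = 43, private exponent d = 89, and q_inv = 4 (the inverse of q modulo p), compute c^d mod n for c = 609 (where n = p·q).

d_p = d mod (p−1) = 89 mod 18 = 17; d_q = d mod (q−1) = 5.
m₁ = c^(d_p) mod p: c ≡ 1 (mod 19), and 1^17 mod 19 = 1.
m₂ = c^(d_q) mod q: c ≡ 7 (mod 43), and 7^5 mod 43 = 37.
h = q_inv·(m₁ − m₂) mod p = 4·(1 − 37) mod 19 = 8.
m = m₂ + h·q = 37 + 8·43 = 381.

381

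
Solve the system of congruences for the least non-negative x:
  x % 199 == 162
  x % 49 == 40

From x ≡ 162 (mod 199) write x = 162 + 199t. Substituting into x ≡ 40 (mod 49) gives 199t ≡ 25 (mod 49), and since 3⁻¹ ≡ 33 (mod 49), t ≡ 41. Hence x ≡ 162 + 199·41 = 8321 (mod 9751).

8321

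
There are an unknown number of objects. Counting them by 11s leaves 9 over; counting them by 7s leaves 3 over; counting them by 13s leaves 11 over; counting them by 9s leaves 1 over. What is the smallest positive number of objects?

8578

Combine the congruences pairwise.
From N ≡ 9 (mod 11) write N = 9 + 11t. Substituting into N ≡ 3 (mod 7) gives 11t ≡ 1 (mod 7), and since 4⁻¹ ≡ 2 (mod 7), t ≡ 2. Hence N ≡ 9 + 11·2 = 31 (mod 77).
From N ≡ 31 (mod 77) write N = 31 + 77t. Substituting into N ≡ 11 (mod 13) gives 77t ≡ 6 (mod 13), and since 12⁻¹ ≡ 12 (mod 13), t ≡ 7. Hence N ≡ 31 + 77·7 = 570 (mod 1001).
From N ≡ 570 (mod 1001) write N = 570 + 1001t. Substituting into N ≡ 1 (mod 9) gives 1001t ≡ 7 (mod 9), and since 2⁻¹ ≡ 5 (mod 9), t ≡ 8. Hence N ≡ 570 + 1001·8 = 8578 (mod 9009).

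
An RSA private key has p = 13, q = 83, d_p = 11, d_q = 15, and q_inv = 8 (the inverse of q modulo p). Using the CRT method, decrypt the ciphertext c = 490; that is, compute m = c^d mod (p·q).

m₁ = c^(d_p) mod p: c ≡ 9 (mod 13), and 9^11 mod 13 = 3.
m₂ = c^(d_q) mod q: c ≡ 75 (mod 83), and 75^15 mod 83 = 16.
h = q_inv·(m₁ − m₂) mod p = 8·(3 − 16) mod 13 = 0.
m = m₂ + h·q = 16 + 0·83 = 16.

16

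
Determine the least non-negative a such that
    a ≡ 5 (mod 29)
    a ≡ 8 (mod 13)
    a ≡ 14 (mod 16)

From a ≡ 5 (mod 29) write a = 5 + 29t. Substituting into a ≡ 8 (mod 13) gives 29t ≡ 3 (mod 13), and since 3⁻¹ ≡ 9 (mod 13), t ≡ 1. Hence a ≡ 5 + 29·1 = 34 (mod 377).
From a ≡ 34 (mod 377) write a = 34 + 377t. Substituting into a ≡ 14 (mod 16) gives 377t ≡ 12 (mod 16), and since 9⁻¹ ≡ 9 (mod 16), t ≡ 12. Hence a ≡ 34 + 377·12 = 4558 (mod 6032).

4558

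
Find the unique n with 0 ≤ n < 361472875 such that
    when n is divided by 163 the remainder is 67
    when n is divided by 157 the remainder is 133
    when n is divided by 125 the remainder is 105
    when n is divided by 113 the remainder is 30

337675105

From n ≡ 67 (mod 163) write n = 67 + 163t. Substituting into n ≡ 133 (mod 157) gives 163t ≡ 66 (mod 157), and since 6⁻¹ ≡ 131 (mod 157), t ≡ 11. Hence n ≡ 67 + 163·11 = 1860 (mod 25591).
From n ≡ 1860 (mod 25591) write n = 1860 + 25591t. Substituting into n ≡ 105 (mod 125) gives 25591t ≡ 120 (mod 125), and since 91⁻¹ ≡ 11 (mod 125), t ≡ 70. Hence n ≡ 1860 + 25591·70 = 1793230 (mod 3198875).
From n ≡ 1793230 (mod 3198875) write n = 1793230 + 3198875t. Substituting into n ≡ 30 (mod 113) gives 3198875t ≡ 110 (mod 113), and since 71⁻¹ ≡ 78 (mod 113), t ≡ 105. Hence n ≡ 1793230 + 3198875·105 = 337675105 (mod 361472875).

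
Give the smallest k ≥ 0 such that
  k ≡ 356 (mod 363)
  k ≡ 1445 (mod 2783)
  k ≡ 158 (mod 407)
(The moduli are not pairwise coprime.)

Combine the congruences pairwise.
gcd(363, 2783) = 121 and 121 | (1445 − 356), so the pair is consistent; merging gives k ≡ 1445 (mod 8349), where 8349 = lcm(363, 2783).
gcd(8349, 407) = 11 and 11 | (158 − 1445), so the pair is consistent; merging gives k ≡ 210170 (mod 308913), where 308913 = lcm(8349, 407).
The solution is unique modulo lcm(363, 2783, 407) = 308913.

210170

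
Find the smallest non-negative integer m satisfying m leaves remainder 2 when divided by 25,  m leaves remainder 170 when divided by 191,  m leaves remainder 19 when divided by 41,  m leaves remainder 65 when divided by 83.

The moduli are pairwise coprime; N = 25·191·41·83 = 16249325.
N/25 = 649973; 649973 ≡ 23 (mod 25); 23·12 ≡ 1, so inverse 12.
N/191 = 85075; 85075 ≡ 80 (mod 191); 80·117 ≡ 1, so inverse 117.
N/41 = 396325; 396325 ≡ 19 (mod 41); 19·13 ≡ 1, so inverse 13.
N/83 = 195775; 195775 ≡ 61 (mod 83); 61·49 ≡ 1, so inverse 49.
m ≡ 2·649973·12 + 170·85075·117 + 19·396325·13 + 65·195775·49 = 2429176752.
2429176752 mod 16249325 = 8027327.

8027327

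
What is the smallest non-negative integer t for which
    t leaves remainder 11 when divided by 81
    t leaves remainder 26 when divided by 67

From t ≡ 11 (mod 81) write t = 11 + 81s. Substituting into t ≡ 26 (mod 67) gives 81s ≡ 15 (mod 67), and since 14⁻¹ ≡ 24 (mod 67), s ≡ 25. Hence t ≡ 11 + 81·25 = 2036 (mod 5427).

2036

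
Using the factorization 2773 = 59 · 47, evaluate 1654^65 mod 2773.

Mod 59: 1654 ≡ 2; by Fermat, exponent reduces to 65 mod 58 = 7; 2^7 ≡ 10 (mod 59).
Mod 47: 1654 ≡ 9; by Fermat, exponent reduces to 65 mod 46 = 19; 9^19 ≡ 42 (mod 47).
Combine by CRT: x ≡ 10 (mod 59), x ≡ 42 (mod 47) ⇒ x ≡ 2016 (mod 2773).

2016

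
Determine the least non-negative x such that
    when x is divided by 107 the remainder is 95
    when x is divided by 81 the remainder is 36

3519

From x ≡ 95 (mod 107) write x = 95 + 107t. Substituting into x ≡ 36 (mod 81) gives 107t ≡ 22 (mod 81), and since 26⁻¹ ≡ 53 (mod 81), t ≡ 32. Hence x ≡ 95 + 107·32 = 3519 (mod 8667).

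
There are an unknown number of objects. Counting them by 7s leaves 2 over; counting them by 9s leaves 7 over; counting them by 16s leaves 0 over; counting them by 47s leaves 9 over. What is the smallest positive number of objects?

The moduli are pairwise coprime; M = 7·9·16·47 = 47376.
M/7 = 6768; 6768 ≡ 6 (mod 7); 6·6 ≡ 1, so inverse 6.
M/9 = 5264; 5264 ≡ 8 (mod 9); 8·8 ≡ 1, so inverse 8.
M/16 = 2961; 2961 ≡ 1 (mod 16), inverse 1.
M/47 = 1008; 1008 ≡ 21 (mod 47); 21·9 ≡ 1, so inverse 9.
N ≡ 2·6768·6 + 7·5264·8 + 0·2961·1 + 9·1008·9 = 457648.
457648 mod 47376 = 31264.

31264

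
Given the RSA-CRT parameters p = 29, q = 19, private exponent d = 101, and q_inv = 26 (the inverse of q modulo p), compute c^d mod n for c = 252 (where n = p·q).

25

d_p = d mod (p−1) = 101 mod 28 = 17; d_q = d mod (q−1) = 11.
m₁ = c^(d_p) mod p: c ≡ 20 (mod 29), and 20^17 mod 29 = 25.
m₂ = c^(d_q) mod q: c ≡ 5 (mod 19), and 5^11 mod 19 = 6.
h = q_inv·(m₁ − m₂) mod p = 26·(25 − 6) mod 29 = 1.
m = m₂ + h·q = 6 + 1·19 = 25.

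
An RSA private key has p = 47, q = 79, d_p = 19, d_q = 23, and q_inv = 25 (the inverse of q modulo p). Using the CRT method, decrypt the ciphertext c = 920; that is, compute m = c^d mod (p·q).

1132

m₁ = c^(d_p) mod p: c ≡ 27 (mod 47), and 27^19 mod 47 = 4.
m₂ = c^(d_q) mod q: c ≡ 51 (mod 79), and 51^23 mod 79 = 26.
h = q_inv·(m₁ − m₂) mod p = 25·(4 − 26) mod 47 = 14.
m = m₂ + h·q = 26 + 14·79 = 1132.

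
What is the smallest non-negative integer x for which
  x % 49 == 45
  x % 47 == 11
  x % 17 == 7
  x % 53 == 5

1270468

From x ≡ 45 (mod 49) write x = 45 + 49t. Substituting into x ≡ 11 (mod 47) gives 49t ≡ 13 (mod 47), and since 2⁻¹ ≡ 24 (mod 47), t ≡ 30. Hence x ≡ 45 + 49·30 = 1515 (mod 2303).
From x ≡ 1515 (mod 2303) write x = 1515 + 2303t. Substituting into x ≡ 7 (mod 17) gives 2303t ≡ 5 (mod 17), and since 8⁻¹ ≡ 15 (mod 17), t ≡ 7. Hence x ≡ 1515 + 2303·7 = 17636 (mod 39151).
From x ≡ 17636 (mod 39151) write x = 17636 + 39151t. Substituting into x ≡ 5 (mod 53) gives 39151t ≡ 18 (mod 53), and since 37⁻¹ ≡ 43 (mod 53), t ≡ 32. Hence x ≡ 17636 + 39151·32 = 1270468 (mod 2075003).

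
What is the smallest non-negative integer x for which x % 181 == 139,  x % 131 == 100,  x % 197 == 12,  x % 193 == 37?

211084330

From x ≡ 139 (mod 181) write x = 139 + 181t. Substituting into x ≡ 100 (mod 131) gives 181t ≡ 92 (mod 131), and since 50⁻¹ ≡ 76 (mod 131), t ≡ 49. Hence x ≡ 139 + 181·49 = 9008 (mod 23711).
From x ≡ 9008 (mod 23711) write x = 9008 + 23711t. Substituting into x ≡ 12 (mod 197) gives 23711t ≡ 66 (mod 197), and since 71⁻¹ ≡ 111 (mod 197), t ≡ 37. Hence x ≡ 9008 + 23711·37 = 886315 (mod 4671067).
From x ≡ 886315 (mod 4671067) write x = 886315 + 4671067t. Substituting into x ≡ 37 (mod 193) gives 4671067t ≡ 171 (mod 193), and since 81⁻¹ ≡ 112 (mod 193), t ≡ 45. Hence x ≡ 886315 + 4671067·45 = 211084330 (mod 901515931).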